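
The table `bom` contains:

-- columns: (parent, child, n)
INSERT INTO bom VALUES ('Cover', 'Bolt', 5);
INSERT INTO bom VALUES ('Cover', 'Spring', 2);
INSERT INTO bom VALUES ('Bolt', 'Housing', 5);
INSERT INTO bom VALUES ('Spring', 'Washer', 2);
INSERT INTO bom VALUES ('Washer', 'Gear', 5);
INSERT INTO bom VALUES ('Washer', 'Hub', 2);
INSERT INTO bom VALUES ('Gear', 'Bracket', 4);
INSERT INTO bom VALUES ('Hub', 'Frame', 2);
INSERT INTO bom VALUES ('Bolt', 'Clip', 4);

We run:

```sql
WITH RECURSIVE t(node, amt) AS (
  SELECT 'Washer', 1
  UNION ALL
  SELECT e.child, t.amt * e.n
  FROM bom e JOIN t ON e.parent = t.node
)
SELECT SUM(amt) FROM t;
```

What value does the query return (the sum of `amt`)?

32

Base: (Washer, amt=1).
Iteration 1: components of {Washer} -> Gear = 1*5 = 5, Hub = 1*2 = 2.
Iteration 2: components of {Gear,Hub} -> Bracket = 5*4 = 20, Frame = 2*2 = 4.
Iteration 3: no further components; recursion stops.
SUM(amt) = 1 + 5 + 2 + 20 + 4 = 32.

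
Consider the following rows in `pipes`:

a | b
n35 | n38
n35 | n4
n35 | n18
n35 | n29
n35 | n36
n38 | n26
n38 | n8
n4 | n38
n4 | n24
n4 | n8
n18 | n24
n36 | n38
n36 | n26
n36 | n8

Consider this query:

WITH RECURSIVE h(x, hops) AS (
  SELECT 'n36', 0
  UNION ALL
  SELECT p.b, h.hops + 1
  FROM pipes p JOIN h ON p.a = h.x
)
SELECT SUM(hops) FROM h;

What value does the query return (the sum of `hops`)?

Base: (n36, hops=0).
Iteration 1: edges from {n36} -> (n26, hops=1), (n38, hops=1), (n8, hops=1).
Iteration 2: edges from {n26,n38,n8} -> (n26, hops=2), (n8, hops=2).
Iteration 3: no outgoing edges from {n26,n8}; recursion stops.
SUM(hops) = 0 + 1 + 1 + 1 + 2 + 2 = 7.

7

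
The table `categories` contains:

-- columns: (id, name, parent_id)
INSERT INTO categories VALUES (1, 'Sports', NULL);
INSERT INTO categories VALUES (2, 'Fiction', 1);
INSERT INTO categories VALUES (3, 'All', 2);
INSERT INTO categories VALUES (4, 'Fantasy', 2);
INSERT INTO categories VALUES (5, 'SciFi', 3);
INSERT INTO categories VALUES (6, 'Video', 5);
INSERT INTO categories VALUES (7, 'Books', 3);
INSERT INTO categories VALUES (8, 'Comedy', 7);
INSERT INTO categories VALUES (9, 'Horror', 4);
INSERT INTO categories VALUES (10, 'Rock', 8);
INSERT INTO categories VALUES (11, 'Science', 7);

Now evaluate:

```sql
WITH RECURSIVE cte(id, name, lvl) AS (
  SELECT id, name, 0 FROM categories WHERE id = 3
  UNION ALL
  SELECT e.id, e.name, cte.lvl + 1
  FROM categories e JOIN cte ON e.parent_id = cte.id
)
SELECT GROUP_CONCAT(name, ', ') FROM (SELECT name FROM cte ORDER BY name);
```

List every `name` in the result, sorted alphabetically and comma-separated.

Base: id=3 (All) at lvl 0.
Iteration 1: rows with parent_id in {3} -> SciFi (id 5, lvl 1), Books (id 7, lvl 1).
Iteration 2: rows with parent_id in {5,7} -> Video (id 6, lvl 2), Comedy (id 8, lvl 2), Science (id 11, lvl 2).
Iteration 3: rows with parent_id in {6,8,11} -> Rock (id 10, lvl 3).
Iteration 4: no rows with parent_id in {10}; recursion stops.

All, Books, Comedy, Rock, SciFi, Science, Video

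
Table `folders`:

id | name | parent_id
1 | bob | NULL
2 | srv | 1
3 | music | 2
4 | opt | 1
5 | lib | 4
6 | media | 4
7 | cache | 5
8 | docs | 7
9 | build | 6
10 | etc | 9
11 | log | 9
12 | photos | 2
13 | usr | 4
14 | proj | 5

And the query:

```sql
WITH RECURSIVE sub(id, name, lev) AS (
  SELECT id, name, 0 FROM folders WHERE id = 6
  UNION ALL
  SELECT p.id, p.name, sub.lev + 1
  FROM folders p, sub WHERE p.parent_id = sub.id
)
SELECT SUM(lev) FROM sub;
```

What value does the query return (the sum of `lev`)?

5

Base: id=6 (media) at lev 0.
Iteration 1: rows with parent_id in {6} -> build (id 9, lev 1).
Iteration 2: rows with parent_id in {9} -> etc (id 10, lev 2), log (id 11, lev 2).
Iteration 3: no rows with parent_id in {10,11}; recursion stops.
SUM(lev) = 0 + 1 + 2 + 2 = 5.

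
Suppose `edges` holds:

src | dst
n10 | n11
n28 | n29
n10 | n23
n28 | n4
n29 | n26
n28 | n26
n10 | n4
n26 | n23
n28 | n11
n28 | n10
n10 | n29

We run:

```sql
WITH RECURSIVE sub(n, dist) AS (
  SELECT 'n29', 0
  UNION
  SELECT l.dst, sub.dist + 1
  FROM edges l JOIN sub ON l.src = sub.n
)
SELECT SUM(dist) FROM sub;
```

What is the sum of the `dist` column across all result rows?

3

Base: (n29, dist=0).
Iteration 1: edges from {n29} -> (n26, dist=1).
Iteration 2: edges from {n26} -> (n23, dist=2).
Iteration 3: no outgoing edges from {n23}; recursion stops.
SUM(dist) = 0 + 1 + 2 = 3.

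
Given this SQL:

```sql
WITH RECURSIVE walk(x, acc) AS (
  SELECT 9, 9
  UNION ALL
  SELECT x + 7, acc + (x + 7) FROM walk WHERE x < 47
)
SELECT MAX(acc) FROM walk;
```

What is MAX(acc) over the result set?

210

Base: x=9, acc=9.
Iteration 1: 9 < 47 holds -> x = 9 + 7 = 16, acc = 9 + 16 = 25.
Iteration 2: 16 < 47 holds -> x = 16 + 7 = 23, acc = 25 + 23 = 48.
Iteration 3: 23 < 47 holds -> x = 23 + 7 = 30, acc = 48 + 30 = 78.
Iteration 4: 30 < 47 holds -> x = 30 + 7 = 37, acc = 78 + 37 = 115.
Iteration 5: 37 < 47 holds -> x = 37 + 7 = 44, acc = 115 + 44 = 159.
Iteration 6: 44 < 47 holds -> x = 44 + 7 = 51, acc = 159 + 51 = 210.
Iteration 7: 51 < 47 fails; recursion stops.
acc values: 9, 25, 48, 78, 115, 159, 210; the maximum is 210.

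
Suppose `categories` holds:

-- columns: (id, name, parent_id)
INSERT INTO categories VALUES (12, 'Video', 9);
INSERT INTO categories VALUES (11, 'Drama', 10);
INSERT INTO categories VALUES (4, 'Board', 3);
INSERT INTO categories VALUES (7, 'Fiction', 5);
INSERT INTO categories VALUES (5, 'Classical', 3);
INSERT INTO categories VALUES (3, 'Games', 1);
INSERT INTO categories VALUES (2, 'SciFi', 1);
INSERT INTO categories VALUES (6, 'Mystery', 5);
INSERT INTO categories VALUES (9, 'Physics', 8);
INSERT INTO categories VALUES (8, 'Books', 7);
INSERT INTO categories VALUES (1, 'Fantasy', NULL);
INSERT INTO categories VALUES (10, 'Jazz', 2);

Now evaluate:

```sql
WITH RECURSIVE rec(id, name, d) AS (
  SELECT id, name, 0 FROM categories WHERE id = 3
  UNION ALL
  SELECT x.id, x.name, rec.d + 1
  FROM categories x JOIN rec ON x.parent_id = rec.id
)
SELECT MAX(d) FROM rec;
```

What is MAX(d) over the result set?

5

Base: id=3 (Games) at d 0.
Iteration 1: rows with parent_id in {3} -> Board (id 4, d 1), Classical (id 5, d 1).
Iteration 2: rows with parent_id in {4,5} -> Mystery (id 6, d 2), Fiction (id 7, d 2).
Iteration 3: rows with parent_id in {6,7} -> Books (id 8, d 3).
Iteration 4: rows with parent_id in {8} -> Physics (id 9, d 4).
Iteration 5: rows with parent_id in {9} -> Video (id 12, d 5).
Iteration 6: no rows with parent_id in {12}; recursion stops.
d values: 0, 1, 1, 2, 2, 3, 4, 5; the maximum is 5.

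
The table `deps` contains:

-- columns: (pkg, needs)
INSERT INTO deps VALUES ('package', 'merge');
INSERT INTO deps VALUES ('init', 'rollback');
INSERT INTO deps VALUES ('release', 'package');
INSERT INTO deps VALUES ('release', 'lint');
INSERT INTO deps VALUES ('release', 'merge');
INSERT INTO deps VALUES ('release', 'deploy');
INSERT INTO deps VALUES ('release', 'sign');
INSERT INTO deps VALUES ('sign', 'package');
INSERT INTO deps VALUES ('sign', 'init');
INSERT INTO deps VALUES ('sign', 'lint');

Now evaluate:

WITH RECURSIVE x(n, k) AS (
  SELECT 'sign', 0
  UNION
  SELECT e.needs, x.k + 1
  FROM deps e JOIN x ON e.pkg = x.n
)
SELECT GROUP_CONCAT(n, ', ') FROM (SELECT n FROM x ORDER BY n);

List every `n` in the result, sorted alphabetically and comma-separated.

Base: (sign, k=0).
Iteration 1: edges from {sign} -> (init, k=1), (lint, k=1), (package, k=1).
Iteration 2: edges from {init,lint,package} -> (merge, k=2), (rollback, k=2).
Iteration 3: no outgoing edges from {merge,rollback}; recursion stops.

init, lint, merge, package, rollback, sign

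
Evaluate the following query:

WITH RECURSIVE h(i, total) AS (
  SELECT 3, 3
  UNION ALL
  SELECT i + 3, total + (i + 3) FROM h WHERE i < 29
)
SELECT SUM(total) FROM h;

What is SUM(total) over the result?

660

Base: i=3, total=3.
Iteration 1: 3 < 29 holds -> i = 3 + 3 = 6, total = 3 + 6 = 9.
Iteration 2: 6 < 29 holds -> i = 6 + 3 = 9, total = 9 + 9 = 18.
Iteration 3: 9 < 29 holds -> i = 9 + 3 = 12, total = 18 + 12 = 30.
Iteration 4: 12 < 29 holds -> i = 12 + 3 = 15, total = 30 + 15 = 45.
Iteration 5: 15 < 29 holds -> i = 15 + 3 = 18, total = 45 + 18 = 63.
Iteration 6: 18 < 29 holds -> i = 18 + 3 = 21, total = 63 + 21 = 84.
Iteration 7: 21 < 29 holds -> i = 21 + 3 = 24, total = 84 + 24 = 108.
Iteration 8: 24 < 29 holds -> i = 24 + 3 = 27, total = 108 + 27 = 135.
Iteration 9: 27 < 29 holds -> i = 27 + 3 = 30, total = 135 + 30 = 165.
Iteration 10: 30 < 29 fails; recursion stops.
SUM(total) = 3 + 9 + 18 + 30 + 45 + 63 + 84 + 108 + 135 + 165 = 660.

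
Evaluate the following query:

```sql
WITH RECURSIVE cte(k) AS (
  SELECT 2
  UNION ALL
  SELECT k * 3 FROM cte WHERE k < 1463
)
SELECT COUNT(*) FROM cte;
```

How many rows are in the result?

Base: k=2.
Iteration 1: 2 < 1463 holds -> k = 2 * 3 = 6.
Iteration 2: 6 < 1463 holds -> k = 6 * 3 = 18.
Iteration 3: 18 < 1463 holds -> k = 18 * 3 = 54.
Iteration 4: 54 < 1463 holds -> k = 54 * 3 = 162.
Iteration 5: 162 < 1463 holds -> k = 162 * 3 = 486.
Iteration 6: 486 < 1463 holds -> k = 486 * 3 = 1458.
Iteration 7: 1458 < 1463 holds -> k = 1458 * 3 = 4374.
Iteration 8: 4374 < 1463 fails; recursion stops.
Total rows emitted: 8.

8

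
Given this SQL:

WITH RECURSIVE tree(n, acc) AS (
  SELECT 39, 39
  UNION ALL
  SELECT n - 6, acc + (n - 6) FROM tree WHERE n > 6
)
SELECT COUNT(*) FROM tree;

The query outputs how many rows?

Base: n=39, acc=39.
Iteration 1: 39 > 6 holds -> n = 39 - 6 = 33, acc = 39 + 33 = 72.
Iteration 2: 33 > 6 holds -> n = 33 - 6 = 27, acc = 72 + 27 = 99.
Iteration 3: 27 > 6 holds -> n = 27 - 6 = 21, acc = 99 + 21 = 120.
Iteration 4: 21 > 6 holds -> n = 21 - 6 = 15, acc = 120 + 15 = 135.
Iteration 5: 15 > 6 holds -> n = 15 - 6 = 9, acc = 135 + 9 = 144.
Iteration 6: 9 > 6 holds -> n = 9 - 6 = 3, acc = 144 + 3 = 147.
Iteration 7: 3 > 6 fails; recursion stops.
Total rows emitted: 7.

7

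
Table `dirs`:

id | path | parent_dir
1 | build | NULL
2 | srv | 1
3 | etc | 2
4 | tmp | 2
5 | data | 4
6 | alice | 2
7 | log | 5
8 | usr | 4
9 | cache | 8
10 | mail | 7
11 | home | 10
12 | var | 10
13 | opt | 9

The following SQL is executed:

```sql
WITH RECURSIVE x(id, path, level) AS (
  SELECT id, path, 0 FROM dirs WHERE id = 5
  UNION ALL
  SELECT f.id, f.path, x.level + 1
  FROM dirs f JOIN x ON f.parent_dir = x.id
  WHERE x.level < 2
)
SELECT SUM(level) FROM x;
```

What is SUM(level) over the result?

Base: id=5 (data) at level 0.
Iteration 1: rows with parent_dir in {5} -> log (id 7, level 1).
Iteration 2: rows with parent_dir in {7} -> mail (id 10, level 2).
Iteration 3: level < 2 fails for all current rows; recursion stops.
SUM(level) = 0 + 1 + 2 = 3.

3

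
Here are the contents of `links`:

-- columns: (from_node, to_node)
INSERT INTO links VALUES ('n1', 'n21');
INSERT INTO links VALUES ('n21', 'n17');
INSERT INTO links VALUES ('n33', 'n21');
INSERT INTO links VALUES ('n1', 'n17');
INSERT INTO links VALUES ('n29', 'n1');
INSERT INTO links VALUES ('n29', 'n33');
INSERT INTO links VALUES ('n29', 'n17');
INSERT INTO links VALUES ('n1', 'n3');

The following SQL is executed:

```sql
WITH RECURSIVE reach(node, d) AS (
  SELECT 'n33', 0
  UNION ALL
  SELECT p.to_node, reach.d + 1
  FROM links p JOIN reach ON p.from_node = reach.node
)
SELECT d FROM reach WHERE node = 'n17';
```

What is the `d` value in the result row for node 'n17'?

Base: (n33, d=0).
Iteration 1: edges from {n33} -> (n21, d=1).
Iteration 2: edges from {n21} -> (n17, d=2).
Iteration 3: no outgoing edges from {n17}; recursion stops.

2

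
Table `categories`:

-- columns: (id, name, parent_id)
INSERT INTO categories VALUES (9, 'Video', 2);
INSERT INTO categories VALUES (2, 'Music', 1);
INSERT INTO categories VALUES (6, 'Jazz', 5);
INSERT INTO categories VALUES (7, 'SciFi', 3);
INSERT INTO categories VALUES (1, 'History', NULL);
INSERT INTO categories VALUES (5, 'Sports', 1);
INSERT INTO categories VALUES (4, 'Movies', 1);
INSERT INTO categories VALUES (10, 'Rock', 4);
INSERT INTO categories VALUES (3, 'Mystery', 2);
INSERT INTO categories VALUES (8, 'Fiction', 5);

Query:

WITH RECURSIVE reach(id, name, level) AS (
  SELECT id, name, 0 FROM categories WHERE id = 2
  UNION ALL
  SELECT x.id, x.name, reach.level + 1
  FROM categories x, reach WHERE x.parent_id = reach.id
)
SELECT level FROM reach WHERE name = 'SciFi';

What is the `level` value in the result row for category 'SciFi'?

Base: id=2 (Music) at level 0.
Iteration 1: rows with parent_id in {2} -> Mystery (id 3, level 1), Video (id 9, level 1).
Iteration 2: rows with parent_id in {3,9} -> SciFi (id 7, level 2).
Iteration 3: no rows with parent_id in {7}; recursion stops.

2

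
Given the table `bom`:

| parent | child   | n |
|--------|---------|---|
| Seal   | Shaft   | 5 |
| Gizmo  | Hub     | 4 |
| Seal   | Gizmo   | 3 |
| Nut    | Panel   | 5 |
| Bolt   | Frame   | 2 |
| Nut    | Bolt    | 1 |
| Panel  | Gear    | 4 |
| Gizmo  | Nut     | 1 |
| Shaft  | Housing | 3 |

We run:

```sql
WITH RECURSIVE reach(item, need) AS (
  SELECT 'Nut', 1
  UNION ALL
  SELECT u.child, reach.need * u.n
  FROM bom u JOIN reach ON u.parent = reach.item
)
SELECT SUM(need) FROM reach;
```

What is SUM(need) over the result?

Base: (Nut, need=1).
Iteration 1: components of {Nut} -> Bolt = 1*1 = 1, Panel = 1*5 = 5.
Iteration 2: components of {Bolt,Panel} -> Frame = 1*2 = 2, Gear = 5*4 = 20.
Iteration 3: no further components; recursion stops.
SUM(need) = 1 + 5 + 1 + 20 + 2 = 29.

29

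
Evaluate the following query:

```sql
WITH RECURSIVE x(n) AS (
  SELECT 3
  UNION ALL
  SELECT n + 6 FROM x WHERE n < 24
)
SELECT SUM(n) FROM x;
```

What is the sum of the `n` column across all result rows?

Base: n=3.
Iteration 1: 3 < 24 holds -> n = 3 + 6 = 9.
Iteration 2: 9 < 24 holds -> n = 9 + 6 = 15.
Iteration 3: 15 < 24 holds -> n = 15 + 6 = 21.
Iteration 4: 21 < 24 holds -> n = 21 + 6 = 27.
Iteration 5: 27 < 24 fails; recursion stops.
SUM(n) = 3 + 9 + 15 + 21 + 27 = 75.

75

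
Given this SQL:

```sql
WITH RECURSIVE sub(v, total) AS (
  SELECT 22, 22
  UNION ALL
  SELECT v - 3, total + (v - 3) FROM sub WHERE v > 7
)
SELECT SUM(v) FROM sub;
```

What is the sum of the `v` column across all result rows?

Base: v=22, total=22.
Iteration 1: 22 > 7 holds -> v = 22 - 3 = 19, total = 22 + 19 = 41.
Iteration 2: 19 > 7 holds -> v = 19 - 3 = 16, total = 41 + 16 = 57.
Iteration 3: 16 > 7 holds -> v = 16 - 3 = 13, total = 57 + 13 = 70.
Iteration 4: 13 > 7 holds -> v = 13 - 3 = 10, total = 70 + 10 = 80.
Iteration 5: 10 > 7 holds -> v = 10 - 3 = 7, total = 80 + 7 = 87.
Iteration 6: 7 > 7 fails; recursion stops.
SUM(v) = 22 + 19 + 16 + 13 + 10 + 7 = 87.

87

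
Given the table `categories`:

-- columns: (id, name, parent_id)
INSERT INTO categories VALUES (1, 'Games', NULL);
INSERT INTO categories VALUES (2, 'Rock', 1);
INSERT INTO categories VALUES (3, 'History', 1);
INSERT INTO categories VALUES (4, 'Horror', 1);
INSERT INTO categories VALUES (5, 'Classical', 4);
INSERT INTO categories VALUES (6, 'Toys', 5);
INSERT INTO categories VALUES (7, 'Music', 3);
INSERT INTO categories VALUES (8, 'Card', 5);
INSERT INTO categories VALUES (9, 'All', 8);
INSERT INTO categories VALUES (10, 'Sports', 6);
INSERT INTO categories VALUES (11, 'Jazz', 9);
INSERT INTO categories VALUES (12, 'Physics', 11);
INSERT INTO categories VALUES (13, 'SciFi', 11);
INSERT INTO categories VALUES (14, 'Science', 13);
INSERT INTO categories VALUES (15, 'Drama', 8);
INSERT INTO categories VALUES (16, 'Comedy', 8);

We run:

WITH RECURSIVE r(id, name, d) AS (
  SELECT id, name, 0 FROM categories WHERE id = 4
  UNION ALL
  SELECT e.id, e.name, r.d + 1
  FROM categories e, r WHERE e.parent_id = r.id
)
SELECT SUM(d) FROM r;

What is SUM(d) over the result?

Base: id=4 (Horror) at d 0.
Iteration 1: rows with parent_id in {4} -> Classical (id 5, d 1).
Iteration 2: rows with parent_id in {5} -> Toys (id 6, d 2), Card (id 8, d 2).
Iteration 3: rows with parent_id in {6,8} -> All (id 9, d 3), Sports (id 10, d 3), Drama (id 15, d 3), Comedy (id 16, d 3).
Iteration 4: rows with parent_id in {9,10,15,16} -> Jazz (id 11, d 4).
Iteration 5: rows with parent_id in {11} -> Physics (id 12, d 5), SciFi (id 13, d 5).
Iteration 6: rows with parent_id in {12,13} -> Science (id 14, d 6).
Iteration 7: no rows with parent_id in {14}; recursion stops.
SUM(d) = 0 + 1 + 2 + 2 + 3 + 3 + 3 + 3 + 4 + 5 + 5 + 6 = 37.

37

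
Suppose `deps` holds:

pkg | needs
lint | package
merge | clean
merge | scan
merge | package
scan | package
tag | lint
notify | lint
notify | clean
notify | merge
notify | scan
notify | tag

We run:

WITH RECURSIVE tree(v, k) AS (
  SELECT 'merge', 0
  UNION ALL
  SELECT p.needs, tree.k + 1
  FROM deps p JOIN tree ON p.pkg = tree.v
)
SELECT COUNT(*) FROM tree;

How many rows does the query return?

Base: (merge, k=0).
Iteration 1: edges from {merge} -> (clean, k=1), (package, k=1), (scan, k=1).
Iteration 2: edges from {clean,package,scan} -> (package, k=2).
Iteration 3: no outgoing edges from {package}; recursion stops.
Total rows emitted: 5.

5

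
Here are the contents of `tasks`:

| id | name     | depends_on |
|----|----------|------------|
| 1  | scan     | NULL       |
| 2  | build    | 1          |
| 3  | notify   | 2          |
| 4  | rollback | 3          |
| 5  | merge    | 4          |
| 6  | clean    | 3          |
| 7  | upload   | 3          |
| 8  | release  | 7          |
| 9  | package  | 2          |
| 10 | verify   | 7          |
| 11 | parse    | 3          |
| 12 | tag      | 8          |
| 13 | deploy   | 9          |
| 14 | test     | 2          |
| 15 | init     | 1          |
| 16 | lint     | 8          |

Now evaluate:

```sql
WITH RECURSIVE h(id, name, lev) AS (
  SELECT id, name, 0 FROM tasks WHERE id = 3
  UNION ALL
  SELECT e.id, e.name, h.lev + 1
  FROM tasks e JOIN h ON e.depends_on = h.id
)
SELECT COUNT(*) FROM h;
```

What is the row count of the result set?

10

Base: id=3 (notify) at lev 0.
Iteration 1: rows with depends_on in {3} -> rollback (id 4, lev 1), clean (id 6, lev 1), upload (id 7, lev 1), parse (id 11, lev 1).
Iteration 2: rows with depends_on in {4,6,7,11} -> merge (id 5, lev 2), release (id 8, lev 2), verify (id 10, lev 2).
Iteration 3: rows with depends_on in {5,8,10} -> tag (id 12, lev 3), lint (id 16, lev 3).
Iteration 4: no rows with depends_on in {12,16}; recursion stops.
Total rows emitted: 10.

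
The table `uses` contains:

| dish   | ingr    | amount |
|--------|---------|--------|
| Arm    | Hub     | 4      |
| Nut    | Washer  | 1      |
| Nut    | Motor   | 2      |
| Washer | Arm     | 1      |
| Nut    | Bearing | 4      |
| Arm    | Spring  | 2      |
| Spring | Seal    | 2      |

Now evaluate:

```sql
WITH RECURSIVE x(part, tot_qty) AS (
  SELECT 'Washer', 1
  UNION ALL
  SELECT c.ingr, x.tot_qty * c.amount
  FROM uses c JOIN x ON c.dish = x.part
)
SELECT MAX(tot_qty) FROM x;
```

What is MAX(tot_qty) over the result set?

Base: (Washer, tot_qty=1).
Iteration 1: components of {Washer} -> Arm = 1*1 = 1.
Iteration 2: components of {Arm} -> Hub = 1*4 = 4, Spring = 1*2 = 2.
Iteration 3: components of {Hub,Spring} -> Seal = 2*2 = 4.
Iteration 4: no further components; recursion stops.
tot_qty values: 1, 1, 4, 2, 4; the maximum is 4.

4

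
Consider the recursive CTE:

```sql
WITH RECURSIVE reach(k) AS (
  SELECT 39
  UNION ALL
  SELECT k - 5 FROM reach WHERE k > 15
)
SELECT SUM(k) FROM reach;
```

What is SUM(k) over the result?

Base: k=39.
Iteration 1: 39 > 15 holds -> k = 39 - 5 = 34.
Iteration 2: 34 > 15 holds -> k = 34 - 5 = 29.
Iteration 3: 29 > 15 holds -> k = 29 - 5 = 24.
Iteration 4: 24 > 15 holds -> k = 24 - 5 = 19.
Iteration 5: 19 > 15 holds -> k = 19 - 5 = 14.
Iteration 6: 14 > 15 fails; recursion stops.
SUM(k) = 39 + 34 + 29 + 24 + 19 + 14 = 159.

159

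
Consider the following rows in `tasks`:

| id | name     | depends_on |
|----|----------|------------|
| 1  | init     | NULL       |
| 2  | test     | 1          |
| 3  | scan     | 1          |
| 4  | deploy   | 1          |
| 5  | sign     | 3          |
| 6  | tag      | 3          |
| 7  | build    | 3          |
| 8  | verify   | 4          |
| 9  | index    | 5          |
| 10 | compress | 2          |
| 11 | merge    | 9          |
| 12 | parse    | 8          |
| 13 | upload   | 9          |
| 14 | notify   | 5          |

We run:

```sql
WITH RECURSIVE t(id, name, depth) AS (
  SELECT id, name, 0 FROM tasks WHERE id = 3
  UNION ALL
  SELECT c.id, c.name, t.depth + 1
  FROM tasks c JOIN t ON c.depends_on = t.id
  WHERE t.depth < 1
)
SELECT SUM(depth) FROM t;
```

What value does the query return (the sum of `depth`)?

3

Base: id=3 (scan) at depth 0.
Iteration 1: rows with depends_on in {3} -> sign (id 5, depth 1), tag (id 6, depth 1), build (id 7, depth 1).
Iteration 2: depth < 1 fails for all current rows; recursion stops.
SUM(depth) = 0 + 1 + 1 + 1 = 3.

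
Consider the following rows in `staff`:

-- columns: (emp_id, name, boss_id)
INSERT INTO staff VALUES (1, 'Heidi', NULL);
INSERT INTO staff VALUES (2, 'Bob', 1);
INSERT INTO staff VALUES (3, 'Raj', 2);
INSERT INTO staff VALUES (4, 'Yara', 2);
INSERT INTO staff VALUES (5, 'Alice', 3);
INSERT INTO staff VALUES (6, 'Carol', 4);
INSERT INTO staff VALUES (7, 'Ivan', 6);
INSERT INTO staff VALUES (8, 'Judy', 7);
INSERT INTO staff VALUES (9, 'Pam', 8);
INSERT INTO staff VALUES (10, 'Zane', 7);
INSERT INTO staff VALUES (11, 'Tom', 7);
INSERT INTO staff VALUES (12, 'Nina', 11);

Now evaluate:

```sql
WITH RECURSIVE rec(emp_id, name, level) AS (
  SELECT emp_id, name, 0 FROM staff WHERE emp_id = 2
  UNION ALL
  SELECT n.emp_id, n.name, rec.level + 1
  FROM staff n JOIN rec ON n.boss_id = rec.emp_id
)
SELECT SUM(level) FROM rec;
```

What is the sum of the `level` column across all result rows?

Base: emp_id=2 (Bob) at level 0.
Iteration 1: rows with boss_id in {2} -> Raj (id 3, level 1), Yara (id 4, level 1).
Iteration 2: rows with boss_id in {3,4} -> Alice (id 5, level 2), Carol (id 6, level 2).
Iteration 3: rows with boss_id in {5,6} -> Ivan (id 7, level 3).
Iteration 4: rows with boss_id in {7} -> Judy (id 8, level 4), Zane (id 10, level 4), Tom (id 11, level 4).
Iteration 5: rows with boss_id in {8,10,11} -> Pam (id 9, level 5), Nina (id 12, level 5).
Iteration 6: no rows with boss_id in {9,12}; recursion stops.
SUM(level) = 0 + 1 + 1 + 2 + 2 + 3 + 4 + 4 + 4 + 5 + 5 = 31.

31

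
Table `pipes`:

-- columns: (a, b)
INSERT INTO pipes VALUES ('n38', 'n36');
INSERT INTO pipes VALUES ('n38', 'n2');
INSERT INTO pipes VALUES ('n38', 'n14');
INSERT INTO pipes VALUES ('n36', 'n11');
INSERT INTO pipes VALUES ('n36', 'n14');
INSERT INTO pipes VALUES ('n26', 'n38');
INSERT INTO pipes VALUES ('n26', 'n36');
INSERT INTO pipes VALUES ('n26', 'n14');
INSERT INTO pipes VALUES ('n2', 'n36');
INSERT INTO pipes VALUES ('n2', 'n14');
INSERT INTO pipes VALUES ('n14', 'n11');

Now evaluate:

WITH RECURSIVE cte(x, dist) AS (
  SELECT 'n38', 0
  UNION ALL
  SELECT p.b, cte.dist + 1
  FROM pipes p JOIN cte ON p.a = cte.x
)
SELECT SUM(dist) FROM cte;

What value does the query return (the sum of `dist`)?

Base: (n38, dist=0).
Iteration 1: edges from {n38} -> (n14, dist=1), (n2, dist=1), (n36, dist=1).
Iteration 2: edges from {n14,n2,n36} -> (n11, dist=2) x2, (n14, dist=2) x2, (n36, dist=2). [UNION ALL keeps all 5 new rows, including repeats]
Iteration 3: edges from {n11,n14,n36} -> (n11, dist=3) x3, (n14, dist=3). [UNION ALL keeps all 4 new rows, including repeats]
Iteration 4: edges from {n11,n14} -> (n11, dist=4).
Iteration 5: no outgoing edges from {n11}; recursion stops.
SUM(dist) = 0 + 1 + 1 + 1 + 2 + 2 + 2 + 2 + 2 + 3 + 3 + 3 + 3 + 4 = 29.

29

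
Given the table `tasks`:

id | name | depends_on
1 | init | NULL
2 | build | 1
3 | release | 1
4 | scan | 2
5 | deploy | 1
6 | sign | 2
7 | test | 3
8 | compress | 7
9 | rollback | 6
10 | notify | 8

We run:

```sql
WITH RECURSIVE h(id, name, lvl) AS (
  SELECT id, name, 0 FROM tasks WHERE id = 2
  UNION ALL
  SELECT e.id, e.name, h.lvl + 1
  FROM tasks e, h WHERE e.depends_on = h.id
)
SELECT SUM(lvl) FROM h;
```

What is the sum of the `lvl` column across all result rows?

4

Base: id=2 (build) at lvl 0.
Iteration 1: rows with depends_on in {2} -> scan (id 4, lvl 1), sign (id 6, lvl 1).
Iteration 2: rows with depends_on in {4,6} -> rollback (id 9, lvl 2).
Iteration 3: no rows with depends_on in {9}; recursion stops.
SUM(lvl) = 0 + 1 + 1 + 2 = 4.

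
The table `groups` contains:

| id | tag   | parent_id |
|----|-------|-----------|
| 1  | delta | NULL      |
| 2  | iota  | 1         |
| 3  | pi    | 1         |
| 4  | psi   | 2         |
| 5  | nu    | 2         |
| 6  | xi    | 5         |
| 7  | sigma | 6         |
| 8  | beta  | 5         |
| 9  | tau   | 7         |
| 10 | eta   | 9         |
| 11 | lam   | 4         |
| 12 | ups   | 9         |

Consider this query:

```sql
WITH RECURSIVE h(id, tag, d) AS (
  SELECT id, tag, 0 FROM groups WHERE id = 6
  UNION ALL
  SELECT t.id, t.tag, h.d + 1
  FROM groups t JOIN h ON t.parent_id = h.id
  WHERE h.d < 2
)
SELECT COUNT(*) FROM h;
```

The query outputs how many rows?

3

Base: id=6 (xi) at d 0.
Iteration 1: rows with parent_id in {6} -> sigma (id 7, d 1).
Iteration 2: rows with parent_id in {7} -> tau (id 9, d 2).
Iteration 3: d < 2 fails for all current rows; recursion stops.
Total rows emitted: 3.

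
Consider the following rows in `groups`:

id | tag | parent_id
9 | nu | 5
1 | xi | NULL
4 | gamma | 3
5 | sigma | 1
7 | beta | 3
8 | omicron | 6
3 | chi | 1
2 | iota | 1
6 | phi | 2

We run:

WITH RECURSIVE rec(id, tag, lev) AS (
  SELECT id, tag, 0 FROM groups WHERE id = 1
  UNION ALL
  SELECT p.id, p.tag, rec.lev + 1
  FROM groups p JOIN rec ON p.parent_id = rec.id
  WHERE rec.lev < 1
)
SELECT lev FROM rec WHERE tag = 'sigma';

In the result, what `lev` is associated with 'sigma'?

1

Base: id=1 (xi) at lev 0.
Iteration 1: rows with parent_id in {1} -> iota (id 2, lev 1), chi (id 3, lev 1), sigma (id 5, lev 1).
Iteration 2: lev < 1 fails for all current rows; recursion stops.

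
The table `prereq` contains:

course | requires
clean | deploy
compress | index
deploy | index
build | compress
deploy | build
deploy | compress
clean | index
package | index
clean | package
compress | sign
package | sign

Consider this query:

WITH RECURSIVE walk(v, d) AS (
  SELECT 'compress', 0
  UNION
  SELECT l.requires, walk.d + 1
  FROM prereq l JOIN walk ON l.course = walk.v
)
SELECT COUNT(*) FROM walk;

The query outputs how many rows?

3

Base: (compress, d=0).
Iteration 1: edges from {compress} -> (index, d=1), (sign, d=1).
Iteration 2: no outgoing edges from {index,sign}; recursion stops.
Total rows emitted: 3.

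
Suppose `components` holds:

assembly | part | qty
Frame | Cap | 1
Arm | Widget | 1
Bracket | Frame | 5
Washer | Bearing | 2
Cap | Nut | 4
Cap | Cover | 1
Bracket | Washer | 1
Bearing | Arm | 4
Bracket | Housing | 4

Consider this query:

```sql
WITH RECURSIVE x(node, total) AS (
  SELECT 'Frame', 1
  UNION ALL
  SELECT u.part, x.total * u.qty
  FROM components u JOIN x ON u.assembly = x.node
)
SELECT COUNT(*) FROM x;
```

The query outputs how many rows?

Base: (Frame, total=1).
Iteration 1: components of {Frame} -> Cap = 1*1 = 1.
Iteration 2: components of {Cap} -> Cover = 1*1 = 1, Nut = 1*4 = 4.
Iteration 3: no further components; recursion stops.
Total rows emitted: 4.

4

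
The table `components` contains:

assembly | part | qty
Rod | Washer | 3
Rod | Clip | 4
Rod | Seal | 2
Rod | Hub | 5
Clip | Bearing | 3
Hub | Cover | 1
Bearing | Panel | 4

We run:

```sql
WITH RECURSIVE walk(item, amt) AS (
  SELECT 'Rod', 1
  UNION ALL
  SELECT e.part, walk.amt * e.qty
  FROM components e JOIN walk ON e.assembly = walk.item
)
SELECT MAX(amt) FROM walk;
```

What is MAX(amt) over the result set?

Base: (Rod, amt=1).
Iteration 1: components of {Rod} -> Clip = 1*4 = 4, Hub = 1*5 = 5, Seal = 1*2 = 2, Washer = 1*3 = 3.
Iteration 2: components of {Clip,Hub,Seal,Washer} -> Bearing = 4*3 = 12, Cover = 5*1 = 5.
Iteration 3: components of {Bearing,Cover} -> Panel = 12*4 = 48.
Iteration 4: no further components; recursion stops.
amt values: 1, 3, 4, 2, 5, 12, 5, 48; the maximum is 48.

48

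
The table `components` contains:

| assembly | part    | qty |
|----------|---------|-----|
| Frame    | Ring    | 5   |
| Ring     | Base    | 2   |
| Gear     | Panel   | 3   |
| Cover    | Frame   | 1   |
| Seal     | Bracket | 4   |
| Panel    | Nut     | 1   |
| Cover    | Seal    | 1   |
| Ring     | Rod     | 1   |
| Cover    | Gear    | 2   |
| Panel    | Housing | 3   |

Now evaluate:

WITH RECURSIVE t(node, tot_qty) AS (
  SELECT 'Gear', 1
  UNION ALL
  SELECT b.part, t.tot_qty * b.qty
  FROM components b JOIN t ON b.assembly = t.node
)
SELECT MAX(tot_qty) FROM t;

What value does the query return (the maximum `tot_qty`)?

Base: (Gear, tot_qty=1).
Iteration 1: components of {Gear} -> Panel = 1*3 = 3.
Iteration 2: components of {Panel} -> Housing = 3*3 = 9, Nut = 3*1 = 3.
Iteration 3: no further components; recursion stops.
tot_qty values: 1, 3, 9, 3; the maximum is 9.

9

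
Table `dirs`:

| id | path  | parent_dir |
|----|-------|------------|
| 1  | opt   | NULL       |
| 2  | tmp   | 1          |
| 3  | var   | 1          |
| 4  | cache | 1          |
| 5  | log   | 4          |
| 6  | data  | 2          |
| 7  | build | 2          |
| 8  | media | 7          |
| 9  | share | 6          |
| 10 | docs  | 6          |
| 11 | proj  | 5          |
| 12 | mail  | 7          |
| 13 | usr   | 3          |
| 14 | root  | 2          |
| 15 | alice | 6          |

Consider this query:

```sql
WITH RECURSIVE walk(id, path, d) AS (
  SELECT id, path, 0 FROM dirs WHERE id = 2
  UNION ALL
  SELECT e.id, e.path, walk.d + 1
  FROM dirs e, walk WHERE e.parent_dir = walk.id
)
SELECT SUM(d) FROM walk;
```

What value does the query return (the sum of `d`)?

13

Base: id=2 (tmp) at d 0.
Iteration 1: rows with parent_dir in {2} -> data (id 6, d 1), build (id 7, d 1), root (id 14, d 1).
Iteration 2: rows with parent_dir in {6,7,14} -> media (id 8, d 2), share (id 9, d 2), docs (id 10, d 2), mail (id 12, d 2), alice (id 15, d 2).
Iteration 3: no rows with parent_dir in {8,9,10,12,15}; recursion stops.
SUM(d) = 0 + 1 + 1 + 1 + 2 + 2 + 2 + 2 + 2 = 13.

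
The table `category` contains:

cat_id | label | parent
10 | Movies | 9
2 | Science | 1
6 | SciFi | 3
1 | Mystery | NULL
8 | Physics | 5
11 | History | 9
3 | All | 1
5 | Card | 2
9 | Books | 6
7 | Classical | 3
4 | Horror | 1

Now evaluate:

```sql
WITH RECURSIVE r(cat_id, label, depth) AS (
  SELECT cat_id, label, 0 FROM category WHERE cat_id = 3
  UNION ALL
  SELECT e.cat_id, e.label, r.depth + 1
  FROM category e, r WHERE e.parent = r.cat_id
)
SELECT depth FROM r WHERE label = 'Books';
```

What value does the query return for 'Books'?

2

Base: cat_id=3 (All) at depth 0.
Iteration 1: rows with parent in {3} -> SciFi (id 6, depth 1), Classical (id 7, depth 1).
Iteration 2: rows with parent in {6,7} -> Books (id 9, depth 2).
Iteration 3: rows with parent in {9} -> Movies (id 10, depth 3), History (id 11, depth 3).
Iteration 4: no rows with parent in {10,11}; recursion stops.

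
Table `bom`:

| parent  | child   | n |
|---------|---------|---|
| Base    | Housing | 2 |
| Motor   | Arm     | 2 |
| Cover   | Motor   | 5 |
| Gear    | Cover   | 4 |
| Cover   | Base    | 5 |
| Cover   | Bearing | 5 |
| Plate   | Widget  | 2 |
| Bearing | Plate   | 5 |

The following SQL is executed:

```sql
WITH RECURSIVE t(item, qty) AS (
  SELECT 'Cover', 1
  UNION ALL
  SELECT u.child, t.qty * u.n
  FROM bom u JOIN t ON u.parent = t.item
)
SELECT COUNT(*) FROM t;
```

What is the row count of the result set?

8

Base: (Cover, qty=1).
Iteration 1: components of {Cover} -> Base = 1*5 = 5, Bearing = 1*5 = 5, Motor = 1*5 = 5.
Iteration 2: components of {Base,Bearing,Motor} -> Arm = 5*2 = 10, Housing = 5*2 = 10, Plate = 5*5 = 25.
Iteration 3: components of {Arm,Housing,Plate} -> Widget = 25*2 = 50.
Iteration 4: no further components; recursion stops.
Total rows emitted: 8.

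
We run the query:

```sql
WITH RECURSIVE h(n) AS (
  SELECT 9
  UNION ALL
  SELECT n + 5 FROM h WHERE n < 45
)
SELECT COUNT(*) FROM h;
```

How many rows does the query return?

9

Base: n=9.
Iteration 1: 9 < 45 holds -> n = 9 + 5 = 14.
Iteration 2: 14 < 45 holds -> n = 14 + 5 = 19.
Iteration 3: 19 < 45 holds -> n = 19 + 5 = 24.
Iteration 4: 24 < 45 holds -> n = 24 + 5 = 29.
Iteration 5: 29 < 45 holds -> n = 29 + 5 = 34.
Iteration 6: 34 < 45 holds -> n = 34 + 5 = 39.
Iteration 7: 39 < 45 holds -> n = 39 + 5 = 44.
Iteration 8: 44 < 45 holds -> n = 44 + 5 = 49.
Iteration 9: 49 < 45 fails; recursion stops.
Total rows emitted: 9.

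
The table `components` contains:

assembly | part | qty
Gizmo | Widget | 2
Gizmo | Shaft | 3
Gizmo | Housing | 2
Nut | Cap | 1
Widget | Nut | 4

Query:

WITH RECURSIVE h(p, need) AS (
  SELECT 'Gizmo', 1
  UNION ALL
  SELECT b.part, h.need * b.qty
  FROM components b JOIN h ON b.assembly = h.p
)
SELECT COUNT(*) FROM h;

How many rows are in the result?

6

Base: (Gizmo, need=1).
Iteration 1: components of {Gizmo} -> Housing = 1*2 = 2, Shaft = 1*3 = 3, Widget = 1*2 = 2.
Iteration 2: components of {Housing,Shaft,Widget} -> Nut = 2*4 = 8.
Iteration 3: components of {Nut} -> Cap = 8*1 = 8.
Iteration 4: no further components; recursion stops.
Total rows emitted: 6.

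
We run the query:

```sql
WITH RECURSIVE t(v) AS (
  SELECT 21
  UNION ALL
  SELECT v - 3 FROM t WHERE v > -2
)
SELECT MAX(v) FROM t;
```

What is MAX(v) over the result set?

Base: v=21.
Iteration 1: 21 > -2 holds -> v = 21 - 3 = 18.
Iteration 2: 18 > -2 holds -> v = 18 - 3 = 15.
Iteration 3: 15 > -2 holds -> v = 15 - 3 = 12.
Iteration 4: 12 > -2 holds -> v = 12 - 3 = 9.
Iteration 5: 9 > -2 holds -> v = 9 - 3 = 6.
Iteration 6: 6 > -2 holds -> v = 6 - 3 = 3.
Iteration 7: 3 > -2 holds -> v = 3 - 3 = 0.
Iteration 8: 0 > -2 holds -> v = 0 - 3 = -3.
Iteration 9: -3 > -2 fails; recursion stops.
v values: 21, 18, 15, 12, 9, 6, 3, 0, -3; the maximum is 21.

21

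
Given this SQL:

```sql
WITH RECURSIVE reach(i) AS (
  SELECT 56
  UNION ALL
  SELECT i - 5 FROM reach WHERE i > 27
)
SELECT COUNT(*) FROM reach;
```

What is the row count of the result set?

Base: i=56.
Iteration 1: 56 > 27 holds -> i = 56 - 5 = 51.
Iteration 2: 51 > 27 holds -> i = 51 - 5 = 46.
Iteration 3: 46 > 27 holds -> i = 46 - 5 = 41.
Iteration 4: 41 > 27 holds -> i = 41 - 5 = 36.
Iteration 5: 36 > 27 holds -> i = 36 - 5 = 31.
Iteration 6: 31 > 27 holds -> i = 31 - 5 = 26.
Iteration 7: 26 > 27 fails; recursion stops.
Total rows emitted: 7.

7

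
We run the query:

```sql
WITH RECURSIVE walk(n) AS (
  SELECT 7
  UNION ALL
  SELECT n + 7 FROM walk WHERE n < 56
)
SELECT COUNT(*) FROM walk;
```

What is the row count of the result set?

8

Base: n=7.
Iteration 1: 7 < 56 holds -> n = 7 + 7 = 14.
Iteration 2: 14 < 56 holds -> n = 14 + 7 = 21.
Iteration 3: 21 < 56 holds -> n = 21 + 7 = 28.
Iteration 4: 28 < 56 holds -> n = 28 + 7 = 35.
Iteration 5: 35 < 56 holds -> n = 35 + 7 = 42.
Iteration 6: 42 < 56 holds -> n = 42 + 7 = 49.
Iteration 7: 49 < 56 holds -> n = 49 + 7 = 56.
Iteration 8: 56 < 56 fails; recursion stops.
Total rows emitted: 8.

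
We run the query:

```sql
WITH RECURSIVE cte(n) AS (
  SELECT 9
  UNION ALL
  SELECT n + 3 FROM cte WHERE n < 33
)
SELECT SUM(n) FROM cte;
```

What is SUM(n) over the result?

189

Base: n=9.
Iteration 1: 9 < 33 holds -> n = 9 + 3 = 12.
Iteration 2: 12 < 33 holds -> n = 12 + 3 = 15.
Iteration 3: 15 < 33 holds -> n = 15 + 3 = 18.
Iteration 4: 18 < 33 holds -> n = 18 + 3 = 21.
Iteration 5: 21 < 33 holds -> n = 21 + 3 = 24.
Iteration 6: 24 < 33 holds -> n = 24 + 3 = 27.
Iteration 7: 27 < 33 holds -> n = 27 + 3 = 30.
Iteration 8: 30 < 33 holds -> n = 30 + 3 = 33.
Iteration 9: 33 < 33 fails; recursion stops.
SUM(n) = 9 + 12 + 15 + 18 + 21 + 24 + 27 + 30 + 33 = 189.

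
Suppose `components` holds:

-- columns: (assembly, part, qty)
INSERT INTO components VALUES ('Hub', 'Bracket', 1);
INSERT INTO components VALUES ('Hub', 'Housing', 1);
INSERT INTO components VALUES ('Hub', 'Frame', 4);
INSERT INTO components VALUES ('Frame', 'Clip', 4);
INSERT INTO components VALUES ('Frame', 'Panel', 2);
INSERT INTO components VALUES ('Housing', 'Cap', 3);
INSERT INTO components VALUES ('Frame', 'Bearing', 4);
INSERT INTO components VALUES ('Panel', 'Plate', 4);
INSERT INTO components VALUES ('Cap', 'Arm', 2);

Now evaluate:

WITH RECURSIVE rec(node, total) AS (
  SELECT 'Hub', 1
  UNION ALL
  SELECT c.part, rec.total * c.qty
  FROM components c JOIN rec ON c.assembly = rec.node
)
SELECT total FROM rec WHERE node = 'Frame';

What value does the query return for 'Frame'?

Base: (Hub, total=1).
Iteration 1: components of {Hub} -> Bracket = 1*1 = 1, Frame = 1*4 = 4, Housing = 1*1 = 1.
Iteration 2: components of {Bracket,Frame,Housing} -> Bearing = 4*4 = 16, Cap = 1*3 = 3, Clip = 4*4 = 16, Panel = 4*2 = 8.
Iteration 3: components of {Bearing,Cap,Clip,Panel} -> Arm = 3*2 = 6, Plate = 8*4 = 32.
Iteration 4: no further components; recursion stops.

4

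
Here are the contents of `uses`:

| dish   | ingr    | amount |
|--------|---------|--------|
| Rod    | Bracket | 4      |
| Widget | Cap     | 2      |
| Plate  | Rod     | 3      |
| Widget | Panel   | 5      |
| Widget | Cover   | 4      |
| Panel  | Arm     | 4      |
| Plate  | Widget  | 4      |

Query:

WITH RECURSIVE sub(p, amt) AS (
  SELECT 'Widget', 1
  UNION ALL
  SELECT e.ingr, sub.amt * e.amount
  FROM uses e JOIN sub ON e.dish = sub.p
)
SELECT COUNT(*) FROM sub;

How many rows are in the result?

Base: (Widget, amt=1).
Iteration 1: components of {Widget} -> Cap = 1*2 = 2, Cover = 1*4 = 4, Panel = 1*5 = 5.
Iteration 2: components of {Cap,Cover,Panel} -> Arm = 5*4 = 20.
Iteration 3: no further components; recursion stops.
Total rows emitted: 5.

5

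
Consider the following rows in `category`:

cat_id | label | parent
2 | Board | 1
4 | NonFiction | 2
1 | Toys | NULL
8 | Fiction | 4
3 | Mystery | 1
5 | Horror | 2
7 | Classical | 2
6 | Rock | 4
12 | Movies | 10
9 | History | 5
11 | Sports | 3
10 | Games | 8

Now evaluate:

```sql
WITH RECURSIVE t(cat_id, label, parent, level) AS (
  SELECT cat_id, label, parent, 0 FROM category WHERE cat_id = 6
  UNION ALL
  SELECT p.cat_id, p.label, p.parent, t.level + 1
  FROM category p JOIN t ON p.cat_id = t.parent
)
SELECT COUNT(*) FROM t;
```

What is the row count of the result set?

Base: cat_id=6 (Rock), parent=4, level 0.
Iteration 1: join on cat_id=4 -> NonFiction (id 4, parent=2, level 1).
Iteration 2: join on cat_id=2 -> Board (id 2, parent=1, level 2).
Iteration 3: join on cat_id=1 -> Toys (id 1, parent=NULL, level 3).
Iteration 4: parent is NULL; no match; recursion stops.
Total rows emitted: 4.

4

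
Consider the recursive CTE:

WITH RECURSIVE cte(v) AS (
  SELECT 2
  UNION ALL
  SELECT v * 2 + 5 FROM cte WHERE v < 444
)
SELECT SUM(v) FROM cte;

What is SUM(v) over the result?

Base: v=2.
Iteration 1: 2 < 444 holds -> v = 2 * 2 + 5 = 9.
Iteration 2: 9 < 444 holds -> v = 9 * 2 + 5 = 23.
Iteration 3: 23 < 444 holds -> v = 23 * 2 + 5 = 51.
Iteration 4: 51 < 444 holds -> v = 51 * 2 + 5 = 107.
Iteration 5: 107 < 444 holds -> v = 107 * 2 + 5 = 219.
Iteration 6: 219 < 444 holds -> v = 219 * 2 + 5 = 443.
Iteration 7: 443 < 444 holds -> v = 443 * 2 + 5 = 891.
Iteration 8: 891 < 444 fails; recursion stops.
SUM(v) = 2 + 9 + 23 + 51 + 107 + 219 + 443 + 891 = 1745.

1745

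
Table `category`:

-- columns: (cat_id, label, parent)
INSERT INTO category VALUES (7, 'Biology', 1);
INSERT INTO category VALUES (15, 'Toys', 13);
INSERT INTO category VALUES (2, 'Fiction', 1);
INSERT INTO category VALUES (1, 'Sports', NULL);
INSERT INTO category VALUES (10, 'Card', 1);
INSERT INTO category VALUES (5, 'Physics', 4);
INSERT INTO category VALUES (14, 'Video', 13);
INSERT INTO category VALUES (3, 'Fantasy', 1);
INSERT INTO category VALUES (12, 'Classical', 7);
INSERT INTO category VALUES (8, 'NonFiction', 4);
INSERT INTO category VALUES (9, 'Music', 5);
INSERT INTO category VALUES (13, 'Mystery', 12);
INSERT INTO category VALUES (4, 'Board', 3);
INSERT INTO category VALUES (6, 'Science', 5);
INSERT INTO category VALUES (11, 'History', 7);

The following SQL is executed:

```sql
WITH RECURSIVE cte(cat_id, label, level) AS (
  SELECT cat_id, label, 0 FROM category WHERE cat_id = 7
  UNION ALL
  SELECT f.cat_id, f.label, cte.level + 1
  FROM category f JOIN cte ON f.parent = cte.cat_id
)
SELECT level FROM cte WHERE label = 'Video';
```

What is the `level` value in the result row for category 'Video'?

3

Base: cat_id=7 (Biology) at level 0.
Iteration 1: rows with parent in {7} -> History (id 11, level 1), Classical (id 12, level 1).
Iteration 2: rows with parent in {11,12} -> Mystery (id 13, level 2).
Iteration 3: rows with parent in {13} -> Video (id 14, level 3), Toys (id 15, level 3).
Iteration 4: no rows with parent in {14,15}; recursion stops.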